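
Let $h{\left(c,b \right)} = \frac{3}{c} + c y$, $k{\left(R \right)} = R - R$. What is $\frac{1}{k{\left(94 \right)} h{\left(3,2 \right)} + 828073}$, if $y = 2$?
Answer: $\frac{1}{828073} \approx 1.2076 \cdot 10^{-6}$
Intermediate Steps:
$k{\left(R \right)} = 0$
$h{\left(c,b \right)} = 2 c + \frac{3}{c}$ ($h{\left(c,b \right)} = \frac{3}{c} + c 2 = \frac{3}{c} + 2 c = 2 c + \frac{3}{c}$)
$\frac{1}{k{\left(94 \right)} h{\left(3,2 \right)} + 828073} = \frac{1}{0 \left(2 \cdot 3 + \frac{3}{3}\right) + 828073} = \frac{1}{0 \left(6 + 3 \cdot \frac{1}{3}\right) + 828073} = \frac{1}{0 \left(6 + 1\right) + 828073} = \frac{1}{0 \cdot 7 + 828073} = \frac{1}{0 + 828073} = \frac{1}{828073}$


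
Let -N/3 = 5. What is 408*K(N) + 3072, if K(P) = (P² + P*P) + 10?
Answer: 190752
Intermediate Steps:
N = -15 (N = -3*5 = -15)
K(P) = 10 + 2*P² (K(P) = (P² + P²) + 10 = 2*P² + 10 = 10 + 2*P²)
408*K(N) + 3072 = 408*(10 + 2*(-15)²) + 3072 = 408*(10 + 2*225) + 3072 = 408*(10 + 450) + 3072 = 408*460 + 3072 = 187680 + 3072 = 190752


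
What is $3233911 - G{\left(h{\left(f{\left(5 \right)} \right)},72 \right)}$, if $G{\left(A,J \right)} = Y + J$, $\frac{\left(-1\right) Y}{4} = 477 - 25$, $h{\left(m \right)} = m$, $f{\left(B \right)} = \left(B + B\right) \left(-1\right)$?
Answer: $3235647$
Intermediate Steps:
$f{\left(B \right)} = - 2 B$ ($f{\left(B \right)} = 2 B \left(-1\right) = - 2 B$)
$Y = -1808$ ($Y = - 4 \left(477 - 25\right) = \left(-4\right) 452 = -1808$)
$G{\left(A,J \right)} = -1808 + J$
$3233911 - G{\left(h{\left(f{\left(5 \right)} \right)},72 \right)} = 3233911 - \left(-1808 + 72\right) = 3233911 - -1736 = 3233911 + 1736 = 3235647$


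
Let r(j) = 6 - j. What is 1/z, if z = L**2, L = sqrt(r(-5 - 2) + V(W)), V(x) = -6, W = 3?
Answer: 1/7 ≈ 0.14286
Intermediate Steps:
L = sqrt(7) (L = sqrt((6 - (-5 - 2)) - 6) = sqrt((6 - 1*(-7)) - 6) = sqrt((6 + 7) - 6) = sqrt(13 - 6) = sqrt(7) ≈ 2.6458)
z = 7 (z = (sqrt(7))**2 = 7)
1/z = 1/7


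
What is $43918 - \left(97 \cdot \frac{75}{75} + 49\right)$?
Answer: $43772$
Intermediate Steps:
$43918 - \left(97 \cdot \frac{75}{75} + 49\right) = 43918 - \left(97 \cdot 75 \cdot \frac{1}{75} + 49\right) = 43918 - \left(97 \cdot 1 + 49\right) = 43918 - \left(97 + 49\right) = 43918 - 146 = 43772$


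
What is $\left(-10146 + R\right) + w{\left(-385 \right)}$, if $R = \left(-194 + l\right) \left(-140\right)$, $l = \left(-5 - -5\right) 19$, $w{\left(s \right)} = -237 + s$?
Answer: $16392$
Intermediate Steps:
$l = 0$ ($l = \left(-5 + 5\right) 19 = 0 \cdot 19 = 0$)
$R = 27160$ ($R = \left(-194 + 0\right) \left(-140\right) = \left(-194\right) \left(-140\right) = 27160$)
$\left(-10146 + R\right) + w{\left(-385 \right)} = \left(-10146 + 27160\right) - 622 = 17014 - 622 = 16392$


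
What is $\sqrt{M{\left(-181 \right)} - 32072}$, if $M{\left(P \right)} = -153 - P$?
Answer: $2 i \sqrt{8011} \approx 179.01 i$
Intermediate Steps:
$\sqrt{M{\left(-181 \right)} - 32072} = \sqrt{\left(-153 - -181\right) - 32072} = \sqrt{\left(-153 + 181\right) - 32072} = \sqrt{28 - 32072} = \sqrt{-32044} = 2 i \sqrt{8011}$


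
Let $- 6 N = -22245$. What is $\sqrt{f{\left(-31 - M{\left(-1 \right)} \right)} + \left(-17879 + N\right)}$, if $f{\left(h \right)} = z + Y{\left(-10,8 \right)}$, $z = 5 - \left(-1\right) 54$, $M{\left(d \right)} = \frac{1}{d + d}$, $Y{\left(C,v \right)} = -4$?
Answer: $\frac{3 i \sqrt{6274}}{2} \approx 118.81 i$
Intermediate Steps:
$N = \frac{7415}{2}$ ($N = \left(- \frac{1}{6}\right) \left(-22245\right) = \frac{7415}{2} \approx 3707.5$)
$M{\left(d \right)} = \frac{1}{2 d}$
$z = 59$ ($z = 5 - -54 = 5 + 54 = 59$)
$f{\left(h \right)} = 55$ ($f{\left(h \right)} = 59 - 4 = 55$)
$\sqrt{f{\left(-31 - M{\left(-1 \right)} \right)} + \left(-17879 + N\right)} = \sqrt{55 + \left(-17879 + \frac{7415}{2}\right)} = \sqrt{55 - \frac{28343}{2}} = \sqrt{- \frac{28233}{2}} = \frac{3 i \sqrt{6274}}{2}$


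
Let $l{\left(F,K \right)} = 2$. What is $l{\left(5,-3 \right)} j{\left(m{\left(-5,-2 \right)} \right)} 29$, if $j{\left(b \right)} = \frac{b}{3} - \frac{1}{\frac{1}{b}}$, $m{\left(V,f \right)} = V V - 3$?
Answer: $- \frac{2552}{3} \approx -850.67$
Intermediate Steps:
$m{\left(V,f \right)} = -3 + V^{2}$ ($m{\left(V,f \right)} = V^{2} - 3 = -3 + V^{2}$)
$j{\left(b \right)} = - \frac{2 b}{3}$ ($j{\left(b \right)} = b \frac{1}{3} - b = \frac{b}{3} - b = - \frac{2 b}{3}$)
$l{\left(5,-3 \right)} j{\left(m{\left(-5,-2 \right)} \right)} 29 = 2 \left(- \frac{2 \left(-3 + \left(-5\right)^{2}\right)}{3}\right) 29 = 2 \left(- \frac{2 \left(-3 + 25\right)}{3}\right) 29 = 2 \left(\left(- \frac{2}{3}\right) 22\right) 29 = 2 \left(- \frac{44}{3}\right) 29 = \left(- \frac{88}{3}\right) 29 = - \frac{2552}{3}$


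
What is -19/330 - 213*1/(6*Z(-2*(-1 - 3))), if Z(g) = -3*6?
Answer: 3791/1980 ≈ 1.9146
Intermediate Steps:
Z(g) = -18
-19/330 - 213*1/(6*Z(-2*(-1 - 3))) = -19/330 - 213/((-1*1*(-6))*(-18)) = -19*1/330 - 213/(-1*(-6)*(-18)) = -19/330 - 213/(6*(-18)) = -19/330 - 213/(-108) = -19/330 - 213*(-1/108) = -19/330 + 71/36 = 3791/1980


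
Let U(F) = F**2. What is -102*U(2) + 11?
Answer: -397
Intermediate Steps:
-102*U(2) + 11 = -102*2**2 + 11 = -102*4 + 11 = -408 + 11 = -397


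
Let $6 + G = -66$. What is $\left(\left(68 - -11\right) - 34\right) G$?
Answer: $-3240$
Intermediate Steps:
$G = -72$ ($G = -6 - 66 = -72$)
$\left(\left(68 - -11\right) - 34\right) G = \left(\left(68 - -11\right) - 34\right) \left(-72\right) = \left(\left(68 + 11\right) - 34\right) \left(-72\right) = \left(79 - 34\right) \left(-72\right) = 45 \left(-72\right) = -3240$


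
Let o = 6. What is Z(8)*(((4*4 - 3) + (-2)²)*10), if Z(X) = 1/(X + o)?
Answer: 85/7 ≈ 12.143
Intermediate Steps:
Z(X) = 1/(6 + X) (Z(X) = 1/(X + 6) = 1/(6 + X))
Z(8)*(((4*4 - 3) + (-2)²)*10) = (((4*4 - 3) + (-2)²)*10)/(6 + 8) = (((16 - 3) + 4)*10)/14 = ((13 + 4)*10)/14 = (17*10)/14 = (1/14)*170 = 85/7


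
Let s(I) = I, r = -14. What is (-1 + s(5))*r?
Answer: -56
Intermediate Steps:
(-1 + s(5))*r = (-1 + 5)*(-14) = 4*(-14) = -56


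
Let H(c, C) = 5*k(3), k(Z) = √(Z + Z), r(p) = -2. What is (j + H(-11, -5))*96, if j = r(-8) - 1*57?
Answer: -5664 + 480*√6 ≈ -4488.2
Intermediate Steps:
k(Z) = √2*√Z (k(Z) = √(2*Z) = √2*√Z)
H(c, C) = 5*√6 (H(c, C) = 5*(√2*√3) = 5*√6)
j = -59 (j = -2 - 1*57 = -2 - 57 = -59)
(j + H(-11, -5))*96 = (-59 + 5*√6)*96 = -5664 + 480*√6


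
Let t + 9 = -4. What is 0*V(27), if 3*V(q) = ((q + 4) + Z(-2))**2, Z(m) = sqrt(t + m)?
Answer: 0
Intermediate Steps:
t = -13 (t = -9 - 4 = -13)
Z(m) = sqrt(-13 + m)
V(q) = (4 + q + I*sqrt(15))**2/3 (V(q) = ((q + 4) + sqrt(-13 - 2))**2/3 = ((4 + q) + sqrt(-15))**2/3 = ((4 + q) + I*sqrt(15))**2/3 = (4 + q + I*sqrt(15))**2/3)
0*V(27) = 0*((4 + 27 + I*sqrt(15))**2/3) = 0*((31 + I*sqrt(15))**2/3) = 0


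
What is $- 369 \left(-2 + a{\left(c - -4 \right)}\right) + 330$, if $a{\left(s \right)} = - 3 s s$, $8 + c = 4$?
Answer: $1068$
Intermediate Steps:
$c = -4$ ($c = -8 + 4 = -4$)
$a{\left(s \right)} = - 3 s^{2}$
$- 369 \left(-2 + a{\left(c - -4 \right)}\right) + 330 = - 369 \left(-2 - 3 \left(-4 - -4\right)^{2}\right) + 330 = - 369 \left(-2 - 3 \left(-4 + 4\right)^{2}\right) + 330 = - 369 \left(-2 - 3 \cdot 0^{2}\right) + 330 = - 369 \left(-2 - 0\right) + 330 = - 369 \left(-2 + 0\right) + 330 = \left(-369\right) \left(-2\right) + 330 = 738 + 330 = 1068$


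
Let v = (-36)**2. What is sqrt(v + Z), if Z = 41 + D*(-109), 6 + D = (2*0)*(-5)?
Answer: sqrt(1991) ≈ 44.621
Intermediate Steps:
D = -6 (D = -6 + (2*0)*(-5) = -6 + 0*(-5) = -6 + 0 = -6)
v = 1296
Z = 695 (Z = 41 - 6*(-109) = 41 + 654 = 695)
sqrt(v + Z) = sqrt(1296 + 695) = sqrt(1991)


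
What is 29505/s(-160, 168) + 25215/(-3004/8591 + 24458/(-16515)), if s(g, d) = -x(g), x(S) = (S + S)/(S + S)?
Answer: -11240839323165/259729738 ≈ -43279.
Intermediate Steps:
x(S) = 1 (x(S) = (2*S)/((2*S)) = (2*S)*(1/(2*S)) = 1)
s(g, d) = -1 (s(g, d) = -1*1 = -1)
29505/s(-160, 168) + 25215/(-3004/8591 + 24458/(-16515)) = 29505/(-1) + 25215/(-3004/8591 + 24458/(-16515)) = 29505*(-1) + 25215/(-3004*1/8591 + 24458*(-1/16515)) = -29505 + 25215/(-3004/8591 - 24458/16515) = -29505 + 25215/(-259729738/141880365) = -29505 + 25215*(-141880365/259729738) = -29505 - 3577513403475/259729738 = -11240839323165/259729738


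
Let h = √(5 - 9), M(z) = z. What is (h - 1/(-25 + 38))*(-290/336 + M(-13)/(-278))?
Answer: 19063/303576 - 19063*I/11676 ≈ 0.062795 - 1.6327*I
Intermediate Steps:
h = 2*I (h = √(-4) = 2*I ≈ 2.0*I)
(h - 1/(-25 + 38))*(-290/336 + M(-13)/(-278)) = (2*I - 1/(-25 + 38))*(-290/336 - 13/(-278)) = (2*I - 1/13)*(-290*1/336 - 13*(-1/278)) = (2*I - 1*1/13)*(-145/168 + 13/278) = (2*I - 1/13)*(-19063/23352) = (-1/13 + 2*I)*(-19063/23352) = 19063/303576 - 19063*I/11676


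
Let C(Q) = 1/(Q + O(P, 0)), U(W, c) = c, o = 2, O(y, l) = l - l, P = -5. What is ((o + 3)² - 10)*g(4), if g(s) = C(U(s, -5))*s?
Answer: -12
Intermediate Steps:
O(y, l) = 0
C(Q) = 1/Q (C(Q) = 1/(Q + 0) = 1/Q)
g(s) = -s/5 (g(s) = s/(-5) = -s/5)
((o + 3)² - 10)*g(4) = ((2 + 3)² - 10)*(-⅕*4) = (5² - 10)*(-⅘) = (25 - 10)*(-⅘) = 15*(-⅘) = -12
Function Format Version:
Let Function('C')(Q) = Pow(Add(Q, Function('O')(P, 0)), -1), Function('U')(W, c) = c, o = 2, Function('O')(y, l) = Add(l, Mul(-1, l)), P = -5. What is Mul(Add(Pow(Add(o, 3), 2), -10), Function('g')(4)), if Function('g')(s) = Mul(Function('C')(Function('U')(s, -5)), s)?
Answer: -12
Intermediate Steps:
Function('O')(y, l) = 0
Function('C')(Q) = Pow(Q, -1) (Function('C')(Q) = Pow(Add(Q, 0), -1) = Pow(Q, -1))
Function('g')(s) = Mul(Rational(-1, 5), s) (Function('g')(s) = Mul(Pow(-5, -1), s) = Mul(Rational(-1, 5), s))
Mul(Add(Pow(Add(o, 3), 2), -10), Function('g')(4)) = Mul(Add(Pow(Add(2, 3), 2), -10), Mul(Rational(-1, 5), 4)) = Mul(Add(Pow(5, 2), -10), Rational(-4, 5)) = Mul(Add(25, -10), Rational(-4, 5)) = Mul(15, Rational(-4, 5)) = -12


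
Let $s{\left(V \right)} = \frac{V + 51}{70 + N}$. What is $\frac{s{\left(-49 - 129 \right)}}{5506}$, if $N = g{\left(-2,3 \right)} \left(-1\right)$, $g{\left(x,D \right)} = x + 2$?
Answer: $- \frac{127}{385420} \approx -0.00032951$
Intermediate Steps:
$g{\left(x,D \right)} = 2 + x$
$N = 0$ ($N = \left(2 - 2\right) \left(-1\right) = 0 \left(-1\right) = 0$)
$s{\left(V \right)} = \frac{51}{70} + \frac{V}{70}$ ($s{\left(V \right)} = \frac{V + 51}{70 + 0} = \frac{51 + V}{70} = \left(51 + V\right) \frac{1}{70} = \frac{51}{70} + \frac{V}{70}$)
$\frac{s{\left(-49 - 129 \right)}}{5506} = \frac{\frac{51}{70} + \frac{-49 - 129}{70}}{5506} = \left(\frac{51}{70} + \frac{1}{70} \left(-178\right)\right) \frac{1}{5506} = \left(\frac{51}{70} - \frac{89}{35}\right) \frac{1}{5506} = \left(- \frac{127}{70}\right) \frac{1}{5506} = - \frac{127}{385420}$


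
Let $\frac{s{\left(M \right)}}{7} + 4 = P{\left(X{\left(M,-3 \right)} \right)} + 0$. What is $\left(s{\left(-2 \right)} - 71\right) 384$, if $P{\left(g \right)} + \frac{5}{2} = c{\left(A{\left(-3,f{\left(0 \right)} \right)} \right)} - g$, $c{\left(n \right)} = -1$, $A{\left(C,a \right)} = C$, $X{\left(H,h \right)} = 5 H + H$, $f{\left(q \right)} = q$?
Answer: $-15168$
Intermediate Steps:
$X{\left(H,h \right)} = 6 H$
$P{\left(g \right)} = - \frac{7}{2} - g$ ($P{\left(g \right)} = - \frac{5}{2} - \left(1 + g\right) = - \frac{7}{2} - g$)
$s{\left(M \right)} = - \frac{105}{2} - 42 M$ ($s{\left(M \right)} = -28 + 7 \left(\left(- \frac{7}{2} - 6 M\right) + 0\right) = -28 + 7 \left(- \frac{7}{2} - 6 M\right) = -28 - \left(\frac{49}{2} + 42 M\right) = - \frac{105}{2} - 42 M$)
$\left(s{\left(-2 \right)} - 71\right) 384 = \left(\left(- \frac{105}{2} - -84\right) - 71\right) 384 = \left(\left(- \frac{105}{2} + 84\right) - 71\right) 384 = \left(\frac{63}{2} - 71\right) 384 = \left(- \frac{79}{2}\right) 384 = -15168$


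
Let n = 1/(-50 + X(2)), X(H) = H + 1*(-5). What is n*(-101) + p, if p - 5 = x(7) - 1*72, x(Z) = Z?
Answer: -3079/53 ≈ -58.094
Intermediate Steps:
X(H) = -5 + H (X(H) = H - 5 = -5 + H)
p = -60 (p = 5 + (7 - 1*72) = 5 + (7 - 72) = 5 - 65 = -60)
n = -1/53 (n = 1/(-50 + (-5 + 2)) = 1/(-50 - 3) = 1/(-53) = -1/53 ≈ -0.018868)
n*(-101) + p = -1/53*(-101) - 60 = 101/53 - 60 = -3079/53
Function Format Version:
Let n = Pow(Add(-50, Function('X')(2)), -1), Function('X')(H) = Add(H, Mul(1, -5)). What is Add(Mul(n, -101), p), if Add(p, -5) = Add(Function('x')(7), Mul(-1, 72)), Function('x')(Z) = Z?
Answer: Rational(-3079, 53) ≈ -58.094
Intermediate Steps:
Function('X')(H) = Add(-5, H) (Function('X')(H) = Add(H, -5) = Add(-5, H))
p = -60 (p = Add(5, Add(7, Mul(-1, 72))) = Add(5, Add(7, -72)) = Add(5, -65) = -60)
n = Rational(-1, 53) (n = Pow(Add(-50, Add(-5, 2)), -1) = Pow(Add(-50, -3), -1) = Pow(-53, -1) = Rational(-1, 53) ≈ -0.018868)
Add(Mul(n, -101), p) = Add(Mul(Rational(-1, 53), -101), -60) = Add(Rational(101, 53), -60) = Rational(-3079, 53)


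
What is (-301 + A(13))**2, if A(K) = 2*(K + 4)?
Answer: 71289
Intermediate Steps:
A(K) = 8 + 2*K (A(K) = 2*(4 + K) = 8 + 2*K)
(-301 + A(13))**2 = (-301 + (8 + 2*13))**2 = (-301 + (8 + 26))**2 = (-301 + 34)**2 = (-267)**2 = 71289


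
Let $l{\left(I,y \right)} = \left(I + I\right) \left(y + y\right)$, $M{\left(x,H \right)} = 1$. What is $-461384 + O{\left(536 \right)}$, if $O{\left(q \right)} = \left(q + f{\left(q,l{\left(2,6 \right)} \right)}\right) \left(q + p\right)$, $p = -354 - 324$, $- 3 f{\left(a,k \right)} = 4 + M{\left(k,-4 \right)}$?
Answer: $- \frac{1611778}{3} \approx -5.3726 \cdot 10^{5}$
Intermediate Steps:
$l{\left(I,y \right)} = 4 I y$ ($l{\left(I,y \right)} = 2 I 2 y = 4 I y$)
$f{\left(a,k \right)} = - \frac{5}{3}$ ($f{\left(a,k \right)} = - \frac{4 + 1}{3} = \left(- \frac{1}{3}\right) 5 = - \frac{5}{3}$)
$p = -678$ ($p = -354 - 324 = -678$)
$O{\left(q \right)} = \left(-678 + q\right) \left(- \frac{5}{3} + q\right)$ ($O{\left(q \right)} = \left(q - \frac{5}{3}\right) \left(q - 678\right) = \left(- \frac{5}{3} + q\right) \left(-678 + q\right) = \left(-678 + q\right) \left(- \frac{5}{3} + q\right)$)
$-461384 + O{\left(536 \right)} = -461384 + \left(1130 + 536^{2} - \frac{1092904}{3}\right) = -461384 + \left(1130 + 287296 - \frac{1092904}{3}\right) = -461384 - \frac{227626}{3} = - \frac{1611778}{3}$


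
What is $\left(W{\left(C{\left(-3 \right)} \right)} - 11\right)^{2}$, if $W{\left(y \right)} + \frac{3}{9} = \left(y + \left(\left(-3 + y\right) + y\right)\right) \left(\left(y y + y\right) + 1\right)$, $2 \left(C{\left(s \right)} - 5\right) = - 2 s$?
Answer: $\frac{20839225}{9} \approx 2.3155 \cdot 10^{6}$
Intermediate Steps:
$C{\left(s \right)} = 5 - s$ ($C{\left(s \right)} = 5 + \frac{\left(-2\right) s}{2} = 5 - s$)
$W{\left(y \right)} = - \frac{1}{3} + \left(-3 + 3 y\right) \left(1 + y + y^{2}\right)$ ($W{\left(y \right)} = - \frac{1}{3} + \left(y + \left(\left(-3 + y\right) + y\right)\right) \left(\left(y y + y\right) + 1\right) = - \frac{1}{3} + \left(y + \left(-3 + 2 y\right)\right) \left(\left(y^{2} + y\right) + 1\right) = - \frac{1}{3} + \left(-3 + 3 y\right) \left(\left(y + y^{2}\right) + 1\right) = - \frac{1}{3} + \left(-3 + 3 y\right) \left(1 + y + y^{2}\right)$)
$\left(W{\left(C{\left(-3 \right)} \right)} - 11\right)^{2} = \left(\left(- \frac{10}{3} + 3 \left(5 - -3\right)^{3}\right) - 11\right)^{2} = \left(\left(- \frac{10}{3} + 3 \left(5 + 3\right)^{3}\right) - 11\right)^{2} = \left(\left(- \frac{10}{3} + 3 \cdot 8^{3}\right) - 11\right)^{2} = \left(\left(- \frac{10}{3} + 3 \cdot 512\right) - 11\right)^{2} = \left(\left(- \frac{10}{3} + 1536\right) - 11\right)^{2} = \left(\frac{4598}{3} - 11\right)^{2} = \left(\frac{4565}{3}\right)^{2} = \frac{20839225}{9}$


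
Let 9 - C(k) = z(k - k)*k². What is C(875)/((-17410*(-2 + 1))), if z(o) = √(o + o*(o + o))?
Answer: 9/17410 ≈ 0.00051694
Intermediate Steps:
z(o) = √(o + 2*o²) (z(o) = √(o + o*(2*o)) = √(o + 2*o²))
C(k) = 9 (C(k) = 9 - √((k - k)*(1 + 2*(k - k)))*k² = 9 - √(0*(1 + 2*0))*k² = 9 - √(0*(1 + 0))*k² = 9 - √(0*1)*k² = 9 - √0*k² = 9 - 0*k² = 9 - 1*0 = 9 + 0 = 9)
C(875)/((-17410*(-2 + 1))) = 9/((-17410*(-2 + 1))) = 9/((-17410*(-1))) = 9/((-3482*(-5))) = 9/17410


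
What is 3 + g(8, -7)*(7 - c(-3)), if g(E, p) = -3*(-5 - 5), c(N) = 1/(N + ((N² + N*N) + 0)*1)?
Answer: 211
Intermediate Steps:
c(N) = 1/(N + 2*N²) (c(N) = 1/(N + ((N² + N²) + 0)*1) = 1/(N + (2*N² + 0)*1) = 1/(N + (2*N²)*1) = 1/(N + 2*N²))
g(E, p) = 30 (g(E, p) = -3*(-10) = 30)
3 + g(8, -7)*(7 - c(-3)) = 3 + 30*(7 - 1/((-3)*(1 + 2*(-3)))) = 3 + 30*(7 - (-1)/(3*(1 - 6))) = 3 + 30*(7 - (-1)/(3*(-5))) = 3 + 30*(7 - (-1)*(-1)/(3*5)) = 3 + 30*(7 - 1*1/15) = 3 + 30*(7 - 1/15) = 3 + 30*(104/15) = 3 + 208 = 211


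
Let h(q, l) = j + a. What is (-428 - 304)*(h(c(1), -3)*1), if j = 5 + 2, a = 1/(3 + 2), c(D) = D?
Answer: -26352/5 ≈ -5270.4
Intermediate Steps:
a = 1/5 ≈ 0.20000
j = 7
h(q, l) = 36/5 (h(q, l) = 7 + 1/5 = 36/5)
(-428 - 304)*(h(c(1), -3)*1) = (-428 - 304)*((36/5)*1) = -732*36/5 = -26352/5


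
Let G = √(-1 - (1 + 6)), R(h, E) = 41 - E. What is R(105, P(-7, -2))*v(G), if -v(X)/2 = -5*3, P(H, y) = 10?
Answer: 930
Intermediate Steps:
G = 2*I*√2 (G = √(-1 - 1*7) = √(-1 - 7) = √(-8) = 2*I*√2 ≈ 2.8284*I)
v(X) = 30 (v(X) = -(-10)*3 = -2*(-15) = 30)
R(105, P(-7, -2))*v(G) = (41 - 1*10)*30 = (41 - 10)*30 = 31*30 = 930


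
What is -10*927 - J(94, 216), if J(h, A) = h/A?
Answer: -1001207/108 ≈ -9270.4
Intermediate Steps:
-10*927 - J(94, 216) = -10*927 - 94/216 = -9270 - 94/216 = -9270 - 1*47/108 = -9270 - 47/108 = -1001207/108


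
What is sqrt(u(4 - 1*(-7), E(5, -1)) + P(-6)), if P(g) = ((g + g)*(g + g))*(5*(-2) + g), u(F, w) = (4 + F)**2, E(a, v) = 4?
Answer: 3*I*sqrt(231) ≈ 45.596*I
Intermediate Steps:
P(g) = 4*g**2*(-10 + g) (P(g) = ((2*g)*(2*g))*(-10 + g) = (4*g**2)*(-10 + g) = 4*g**2*(-10 + g))
sqrt(u(4 - 1*(-7), E(5, -1)) + P(-6)) = sqrt((4 + (4 - 1*(-7)))**2 + 4*(-6)**2*(-10 - 6)) = sqrt((4 + (4 + 7))**2 + 4*36*(-16)) = sqrt((4 + 11)**2 - 2304) = sqrt(15**2 - 2304) = sqrt(225 - 2304) = sqrt(-2079) = 3*I*sqrt(231)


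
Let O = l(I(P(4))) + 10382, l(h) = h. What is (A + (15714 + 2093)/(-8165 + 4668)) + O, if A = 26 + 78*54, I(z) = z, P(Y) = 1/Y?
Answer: 204436829/13988 ≈ 14615.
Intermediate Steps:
A = 4238 (A = 26 + 4212 = 4238)
O = 41529/4 (O = 1/4 + 10382 = 41529/4 ≈ 10382.)
(A + (15714 + 2093)/(-8165 + 4668)) + O = (4238 + (15714 + 2093)/(-8165 + 4668)) + 41529/4 = (4238 + 17807/(-3497)) + 41529/4 = (4238 + 17807*(-1/3497)) + 41529/4 = (4238 - 17807/3497) + 41529/4 = 14802479/3497 + 41529/4 = 204436829/13988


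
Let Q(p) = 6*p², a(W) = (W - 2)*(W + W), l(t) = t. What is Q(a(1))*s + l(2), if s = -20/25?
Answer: -86/5 ≈ -17.200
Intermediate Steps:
s = -⅘ (s = -20*1/25 = -⅘ ≈ -0.80000)
a(W) = 2*W*(-2 + W) (a(W) = (-2 + W)*(2*W) = 2*W*(-2 + W))
Q(a(1))*s + l(2) = (6*(2*1*(-2 + 1))²)*(-⅘) + 2 = (6*(2*1*(-1))²)*(-⅘) + 2 = (6*(-2)²)*(-⅘) + 2 = (6*4)*(-⅘) + 2 = 24*(-⅘) + 2 = -96/5 + 2 = -86/5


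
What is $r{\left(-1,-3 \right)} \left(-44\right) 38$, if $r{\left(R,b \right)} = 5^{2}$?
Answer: $-41800$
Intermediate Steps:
$r{\left(R,b \right)} = 25$
$r{\left(-1,-3 \right)} \left(-44\right) 38 = 25 \left(-44\right) 38 = \left(-1100\right) 38 = -41800$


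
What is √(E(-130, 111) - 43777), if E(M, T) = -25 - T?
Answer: I*√43913 ≈ 209.55*I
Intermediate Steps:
√(E(-130, 111) - 43777) = √((-25 - 1*111) - 43777) = √((-25 - 111) - 43777) = √(-136 - 43777) = √(-43913) = I*√43913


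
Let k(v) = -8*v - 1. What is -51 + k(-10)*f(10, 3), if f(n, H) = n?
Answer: 739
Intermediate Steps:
k(v) = -1 - 8*v
-51 + k(-10)*f(10, 3) = -51 + (-1 - 8*(-10))*10 = -51 + (-1 + 80)*10 = -51 + 79*10 = -51 + 790 = 739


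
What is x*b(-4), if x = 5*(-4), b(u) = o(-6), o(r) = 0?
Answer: 0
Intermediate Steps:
b(u) = 0
x = -20
x*b(-4) = -20*0 = 0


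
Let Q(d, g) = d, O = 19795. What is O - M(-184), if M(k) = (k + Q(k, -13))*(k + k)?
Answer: -115629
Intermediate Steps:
M(k) = 4*k² (M(k) = (k + k)*(k + k) = (2*k)*(2*k) = 4*k²)
O - M(-184) = 19795 - 4*(-184)² = 19795 - 4*33856 = 19795 - 1*135424 = 19795 - 135424 = -115629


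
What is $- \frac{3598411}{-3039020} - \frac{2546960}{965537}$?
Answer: $- \frac{4265863417493}{2934286253740} \approx -1.4538$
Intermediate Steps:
$- \frac{3598411}{-3039020} - \frac{2546960}{965537} = \left(-3598411\right) \left(- \frac{1}{3039020}\right) - \frac{2546960}{965537} = \frac{3598411}{3039020} - \frac{2546960}{965537} = - \frac{4265863417493}{2934286253740}$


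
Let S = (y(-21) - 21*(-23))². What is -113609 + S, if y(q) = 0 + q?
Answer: 99835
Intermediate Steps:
y(q) = q
S = 213444 (S = (-21 - 21*(-23))² = (-21 + 483)² = 462² = 213444)
-113609 + S = -113609 + 213444 = 99835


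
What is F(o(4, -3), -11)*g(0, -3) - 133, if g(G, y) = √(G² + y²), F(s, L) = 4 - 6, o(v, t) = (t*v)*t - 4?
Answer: -139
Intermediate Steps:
o(v, t) = -4 + v*t² (o(v, t) = v*t² - 4 = -4 + v*t²)
F(s, L) = -2
F(o(4, -3), -11)*g(0, -3) - 133 = -2*√(0² + (-3)²) - 133 = -2*√(0 + 9) - 133 = -2*√9 - 133 = -2*3 - 133 = -6 - 133 = -139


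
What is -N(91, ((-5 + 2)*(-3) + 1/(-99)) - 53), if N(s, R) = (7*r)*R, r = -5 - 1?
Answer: -60998/33 ≈ -1848.4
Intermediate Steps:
r = -6
N(s, R) = -42*R (N(s, R) = (7*(-6))*R = -42*R)
-N(91, ((-5 + 2)*(-3) + 1/(-99)) - 53) = -(-42)*(((-5 + 2)*(-3) + 1/(-99)) - 53) = -(-42)*((-3*(-3) - 1/99) - 53) = -(-42)*((9 - 1/99) - 53) = -(-42)*(890/99 - 53) = -(-42)*(-4357)/99 = -1*60998/33 = -60998/33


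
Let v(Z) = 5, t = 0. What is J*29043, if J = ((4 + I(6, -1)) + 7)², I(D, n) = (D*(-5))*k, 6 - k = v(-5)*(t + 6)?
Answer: 15519446523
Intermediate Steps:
k = -24 (k = 6 - 5*(0 + 6) = 6 - 5*6 = 6 - 1*30 = 6 - 30 = -24)
I(D, n) = 120*D (I(D, n) = (D*(-5))*(-24) = -5*D*(-24) = 120*D)
J = 534361 (J = ((4 + 120*6) + 7)² = ((4 + 720) + 7)² = (724 + 7)² = 731² = 534361)
J*29043 = 534361*29043 = 15519446523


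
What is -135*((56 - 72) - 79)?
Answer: 12825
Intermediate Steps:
-135*((56 - 72) - 79) = -135*(-16 - 79) = -135*(-95) = 12825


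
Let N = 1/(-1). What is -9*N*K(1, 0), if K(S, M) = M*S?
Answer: 0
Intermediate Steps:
N = -1
-9*N*K(1, 0) = -9*(-1)*0*1 = -(-9)*0 = -1*0 = 0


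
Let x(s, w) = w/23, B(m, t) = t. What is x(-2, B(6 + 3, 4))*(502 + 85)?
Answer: 2348/23 ≈ 102.09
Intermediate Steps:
x(s, w) = w/23 (x(s, w) = w*(1/23) = w/23)
x(-2, B(6 + 3, 4))*(502 + 85) = ((1/23)*4)*(502 + 85) = (4/23)*587 = 2348/23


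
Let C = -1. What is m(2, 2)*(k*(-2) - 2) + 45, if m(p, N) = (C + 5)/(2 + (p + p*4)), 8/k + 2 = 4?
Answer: 125/3 ≈ 41.667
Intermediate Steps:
k = 4 (k = 8/(-2 + 4) = 8/2 = 8*(1/2) = 4)
m(p, N) = 4/(2 + 5*p) (m(p, N) = (-1 + 5)/(2 + (p + p*4)) = 4/(2 + (p + 4*p)) = 4/(2 + 5*p))
m(2, 2)*(k*(-2) - 2) + 45 = (4/(2 + 5*2))*(4*(-2) - 2) + 45 = (4/(2 + 10))*(-8 - 2) + 45 = (4/12)*(-10) + 45 = (4*(1/12))*(-10) + 45 = (1/3)*(-10) + 45 = -10/3 + 45 = 125/3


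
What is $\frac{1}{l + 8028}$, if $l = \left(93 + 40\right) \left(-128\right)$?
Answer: $- \frac{1}{8996} \approx -0.00011116$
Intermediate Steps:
$l = -17024$ ($l = 133 \left(-128\right) = -17024$)
$\frac{1}{l + 8028} = \frac{1}{-17024 + 8028} = \frac{1}{-8996} = - \frac{1}{8996}$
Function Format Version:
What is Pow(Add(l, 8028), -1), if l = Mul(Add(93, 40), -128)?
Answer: Rational(-1, 8996) ≈ -0.00011116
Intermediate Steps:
l = -17024 (l = Mul(133, -128) = -17024)
Pow(Add(l, 8028), -1) = Pow(Add(-17024, 8028), -1) = Pow(-8996, -1) = Rational(-1, 8996)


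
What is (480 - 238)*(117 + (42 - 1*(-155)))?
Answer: 75988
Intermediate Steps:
(480 - 238)*(117 + (42 - 1*(-155))) = 242*(117 + (42 + 155)) = 242*(117 + 197) = 242*314 = 75988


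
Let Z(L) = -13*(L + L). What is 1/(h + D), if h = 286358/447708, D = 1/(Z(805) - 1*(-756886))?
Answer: 82373347212/52686833989 ≈ 1.5635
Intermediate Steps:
Z(L) = -26*L
D = 1/735956 (D = 1/(-26*805 - 1*(-756886)) = 1/(-20930 + 756886) = 1/735956 ≈ 1.3588e-6)
h = 143179/223854 (h = 286358*(1/447708) = 143179/223854 ≈ 0.63961)
1/(h + D) = 1/(143179/223854 + 1/735956) = 1/(52686833989/82373347212) = 82373347212/52686833989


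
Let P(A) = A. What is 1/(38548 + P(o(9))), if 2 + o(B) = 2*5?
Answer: 1/38556 ≈ 2.5936e-5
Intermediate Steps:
o(B) = 8 (o(B) = -2 + 2*5 = -2 + 10 = 8)
1/(38548 + P(o(9))) = 1/(38548 + 8) = 1/38556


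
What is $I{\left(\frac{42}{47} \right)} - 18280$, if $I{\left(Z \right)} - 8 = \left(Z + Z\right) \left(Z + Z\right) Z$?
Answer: $- \frac{1896757504}{103823} \approx -18269.0$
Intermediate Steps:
$I{\left(Z \right)} = 8 + 4 Z^{3}$ ($I{\left(Z \right)} = 8 + \left(Z + Z\right) \left(Z + Z\right) Z = 8 + 2 Z 2 Z Z = 8 + 4 Z^{2} Z = 8 + 4 Z^{3}$)
$I{\left(\frac{42}{47} \right)} - 18280 = \left(8 + 4 \left(\frac{42}{47}\right)^{3}\right) - 18280 = \left(8 + 4 \cdot \frac{74088}{103823}\right) - 18280 = \left(8 + \frac{296352}{103823}\right) - 18280 = \frac{1126936}{103823} - 18280 = - \frac{1896757504}{103823}$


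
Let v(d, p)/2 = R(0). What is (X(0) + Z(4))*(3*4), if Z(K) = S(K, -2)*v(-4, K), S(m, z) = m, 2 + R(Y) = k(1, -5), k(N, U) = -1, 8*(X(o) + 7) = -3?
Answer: -753/2 ≈ -376.50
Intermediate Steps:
X(o) = -59/8 (X(o) = -7 + (⅛)*(-3) = -7 - 3/8 = -59/8)
R(Y) = -3 (R(Y) = -2 - 1 = -3)
v(d, p) = -6 (v(d, p) = 2*(-3) = -6)
Z(K) = -6*K (Z(K) = K*(-6) = -6*K)
(X(0) + Z(4))*(3*4) = (-59/8 - 6*4)*(3*4) = (-59/8 - 24)*12 = -251/8*12 = -753/2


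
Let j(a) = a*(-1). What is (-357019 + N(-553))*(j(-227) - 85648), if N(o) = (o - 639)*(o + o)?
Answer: -82118026193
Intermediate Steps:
j(a) = -a
N(o) = 2*o*(-639 + o) (N(o) = (-639 + o)*(2*o) = 2*o*(-639 + o))
(-357019 + N(-553))*(j(-227) - 85648) = (-357019 + 2*(-553)*(-639 - 553))*(-1*(-227) - 85648) = (-357019 + 2*(-553)*(-1192))*(227 - 85648) = (-357019 + 1318352)*(-85421) = 961333*(-85421) = -82118026193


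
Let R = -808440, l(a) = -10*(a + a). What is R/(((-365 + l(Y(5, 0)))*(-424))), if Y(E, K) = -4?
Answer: -6737/1007 ≈ -6.6902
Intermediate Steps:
l(a) = -20*a
R/(((-365 + l(Y(5, 0)))*(-424))) = -808440*(-1/(424*(-365 - 20*(-4)))) = -808440*(-1/(424*(-365 + 80))) = -808440/((-285*(-424))) = -808440/120840 = -808440*1/120840 = -6737/1007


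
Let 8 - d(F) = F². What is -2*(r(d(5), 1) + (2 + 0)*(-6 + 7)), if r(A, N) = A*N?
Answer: 30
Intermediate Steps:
d(F) = 8 - F²
-2*(r(d(5), 1) + (2 + 0)*(-6 + 7)) = -2*((8 - 1*5²)*1 + (2 + 0)*(-6 + 7)) = -2*((8 - 1*25)*1 + 2*1) = -2*((8 - 25)*1 + 2) = -2*(-17*1 + 2) = -2*(-17 + 2) = -2*(-15) = 30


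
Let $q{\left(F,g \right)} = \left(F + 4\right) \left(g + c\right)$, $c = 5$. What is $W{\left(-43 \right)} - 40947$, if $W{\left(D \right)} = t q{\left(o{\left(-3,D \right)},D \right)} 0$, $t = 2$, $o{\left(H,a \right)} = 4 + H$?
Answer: $-40947$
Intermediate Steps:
$q{\left(F,g \right)} = \left(4 + F\right) \left(5 + g\right)$ ($q{\left(F,g \right)} = \left(F + 4\right) \left(g + 5\right) = \left(4 + F\right) \left(5 + g\right)$)
$W{\left(D \right)} = 0$ ($W{\left(D \right)} = 2 \left(20 + 4 D + 5 \left(4 - 3\right) + \left(4 - 3\right) D\right) 0 = 2 \left(20 + 4 D + 5 \cdot 1 + 1 D\right) 0 = 2 \left(20 + 4 D + 5 + D\right) 0 = 2 \left(25 + 5 D\right) 0 = \left(50 + 10 D\right) 0 = 0$)
$W{\left(-43 \right)} - 40947 = 0 - 40947 = -40947$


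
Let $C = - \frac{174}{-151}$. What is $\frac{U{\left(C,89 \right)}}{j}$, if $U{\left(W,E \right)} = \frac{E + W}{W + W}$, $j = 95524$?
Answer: $\frac{13613}{33242352} \approx 0.00040951$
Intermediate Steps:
$C = \frac{174}{151}$ ($C = \left(-174\right) \left(- \frac{1}{151}\right) = \frac{174}{151} \approx 1.1523$)
$U{\left(W,E \right)} = \frac{E + W}{2 W}$
$\frac{U{\left(C,89 \right)}}{j} = \frac{\frac{1}{2} \frac{1}{\frac{174}{151}} \left(89 + \frac{174}{151}\right)}{95524} = \frac{1}{2} \cdot \frac{151}{174} \cdot \frac{13613}{151} \cdot \frac{1}{95524} = \frac{13613}{348} \cdot \frac{1}{95524} = \frac{13613}{33242352}$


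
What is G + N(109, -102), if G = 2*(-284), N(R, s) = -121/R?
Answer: -62033/109 ≈ -569.11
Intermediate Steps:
G = -568
G + N(109, -102) = -568 - 121/109 = -62033/109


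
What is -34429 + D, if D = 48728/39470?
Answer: -679431951/19735 ≈ -34428.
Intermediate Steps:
D = 24364/19735 (D = 48728*(1/39470) = 24364/19735 ≈ 1.2346)
-34429 + D = -34429 + 24364/19735 = -679431951/19735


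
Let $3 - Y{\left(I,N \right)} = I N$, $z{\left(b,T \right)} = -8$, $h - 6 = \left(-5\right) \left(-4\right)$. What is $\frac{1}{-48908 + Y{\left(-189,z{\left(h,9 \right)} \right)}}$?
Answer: $- \frac{1}{50417} \approx -1.9835 \cdot 10^{-5}$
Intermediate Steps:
$h = 26$ ($h = 6 - -20 = 6 + 20 = 26$)
$Y{\left(I,N \right)} = 3 - I N$
$\frac{1}{-48908 + Y{\left(-189,z{\left(h,9 \right)} \right)}} = \frac{1}{-48908 + \left(3 - \left(-189\right) \left(-8\right)\right)} = \frac{1}{-48908 + \left(3 - 1512\right)} = \frac{1}{-48908 - 1509} = \frac{1}{-50417} = - \frac{1}{50417}$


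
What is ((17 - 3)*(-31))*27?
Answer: -11718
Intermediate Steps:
((17 - 3)*(-31))*27 = (14*(-31))*27 = -434*27 = -11718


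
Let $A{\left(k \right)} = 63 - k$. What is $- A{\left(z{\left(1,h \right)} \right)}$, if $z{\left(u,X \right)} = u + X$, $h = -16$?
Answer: $-78$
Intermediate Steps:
$z{\left(u,X \right)} = X + u$
$- A{\left(z{\left(1,h \right)} \right)} = - (63 - \left(-16 + 1\right)) = - (63 - -15) = - (63 + 15) = \left(-1\right) 78 = -78$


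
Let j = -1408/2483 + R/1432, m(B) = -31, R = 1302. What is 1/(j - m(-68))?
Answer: 1777828/55720973 ≈ 0.031906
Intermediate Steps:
j = 608305/1777828 (j = -1408/2483 + 1302/1432 = -1408*1/2483 + 1302*(1/1432) = -1408/2483 + 651/716 = 608305/1777828 ≈ 0.34216)
1/(j - m(-68)) = 1/(608305/1777828 - 1*(-31)) = 1/(608305/1777828 + 31) = 1/(55720973/1777828) = 1777828/55720973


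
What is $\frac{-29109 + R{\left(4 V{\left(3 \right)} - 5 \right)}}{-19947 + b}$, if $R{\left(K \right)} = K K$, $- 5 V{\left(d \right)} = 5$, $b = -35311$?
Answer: $\frac{14514}{27629} \approx 0.52532$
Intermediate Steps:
$V{\left(d \right)} = -1$ ($V{\left(d \right)} = \left(- \frac{1}{5}\right) 5 = -1$)
$R{\left(K \right)} = K^{2}$
$\frac{-29109 + R{\left(4 V{\left(3 \right)} - 5 \right)}}{-19947 + b} = \frac{-29109 + \left(4 \left(-1\right) - 5\right)^{2}}{-19947 - 35311} = \frac{-29109 + \left(-4 - 5\right)^{2}}{-55258} = \left(-29109 + \left(-9\right)^{2}\right) \left(- \frac{1}{55258}\right) = \left(-29109 + 81\right) \left(- \frac{1}{55258}\right) = \left(-29028\right) \left(- \frac{1}{55258}\right) = \frac{14514}{27629}$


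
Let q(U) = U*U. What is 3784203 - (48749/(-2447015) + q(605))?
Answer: 8364332887419/2447015 ≈ 3.4182e+6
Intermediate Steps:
q(U) = U**2
3784203 - (48749/(-2447015) + q(605)) = 3784203 - (48749/(-2447015) + 605**2) = 3784203 - (48749*(-1/2447015) + 366025) = 3784203 - (-48749/2447015 + 366025) = 3784203 - 1*895668616626/2447015 = 3784203 - 895668616626/2447015 = 8364332887419/2447015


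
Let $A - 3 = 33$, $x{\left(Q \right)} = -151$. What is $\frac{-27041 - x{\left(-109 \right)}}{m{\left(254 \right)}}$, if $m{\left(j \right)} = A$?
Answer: $- \frac{13445}{18} \approx -746.94$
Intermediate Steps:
$A = 36$ ($A = 3 + 33 = 36$)
$m{\left(j \right)} = 36$
$\frac{-27041 - x{\left(-109 \right)}}{m{\left(254 \right)}} = \frac{-27041 - -151}{36} = \left(-27041 + 151\right) \frac{1}{36} = \left(-26890\right) \frac{1}{36} = - \frac{13445}{18}$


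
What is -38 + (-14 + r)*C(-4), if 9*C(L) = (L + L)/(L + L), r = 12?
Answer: -344/9 ≈ -38.222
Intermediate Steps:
C(L) = ⅑ (C(L) = ((L + L)/(L + L))/9 = ((2*L)/((2*L)))/9 = ((2*L)*(1/(2*L)))/9 = (⅑)*1 = ⅑)
-38 + (-14 + r)*C(-4) = -38 + (-14 + 12)*(⅑) = -38 - 2*⅑ = -38 - 2/9 = -344/9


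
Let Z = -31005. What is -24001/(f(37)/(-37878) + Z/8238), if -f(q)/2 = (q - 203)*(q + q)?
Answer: 1248207862494/229466429 ≈ 5439.6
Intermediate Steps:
f(q) = -4*q*(-203 + q) (f(q) = -2*(q - 203)*(q + q) = -2*(-203 + q)*2*q = -4*q*(-203 + q))
-24001/(f(37)/(-37878) + Z/8238) = -24001/((4*37*(203 - 1*37))/(-37878) - 31005/8238) = -24001/((4*37*(203 - 37))*(-1/37878) - 31005*1/8238) = -24001/((4*37*166)*(-1/37878) - 10335/2746) = -24001/(24568*(-1/37878) - 10335/2746) = -24001/(-12284/18939 - 10335/2746) = -24001/(-229466429/52006494) = -24001*(-52006494/229466429) = 1248207862494/229466429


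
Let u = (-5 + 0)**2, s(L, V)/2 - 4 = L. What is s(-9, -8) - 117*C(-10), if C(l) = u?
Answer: -2935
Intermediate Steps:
s(L, V) = 8 + 2*L
u = 25 (u = (-5)**2 = 25)
C(l) = 25
s(-9, -8) - 117*C(-10) = (8 + 2*(-9)) - 117*25 = (8 - 18) - 2925 = -10 - 2925 = -2935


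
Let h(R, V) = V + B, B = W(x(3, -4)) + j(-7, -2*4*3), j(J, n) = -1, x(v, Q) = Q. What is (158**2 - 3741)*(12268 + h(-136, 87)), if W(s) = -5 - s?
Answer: 262167719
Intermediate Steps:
B = -2 (B = (-5 - 1*(-4)) - 1 = (-5 + 4) - 1 = -1 - 1 = -2)
h(R, V) = -2 + V (h(R, V) = V - 2 = -2 + V)
(158**2 - 3741)*(12268 + h(-136, 87)) = (158**2 - 3741)*(12268 + (-2 + 87)) = (24964 - 3741)*(12268 + 85) = 21223*12353 = 262167719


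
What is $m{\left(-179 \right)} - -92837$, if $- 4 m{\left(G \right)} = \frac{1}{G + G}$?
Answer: $\frac{132942585}{1432} \approx 92837.0$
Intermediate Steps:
$m{\left(G \right)} = - \frac{1}{8 G}$ ($m{\left(G \right)} = - \frac{1}{4 \left(G + G\right)} = - \frac{1}{4 \cdot 2 G} = - \frac{\frac{1}{2} \frac{1}{G}}{4} = - \frac{1}{8 G}$)
$m{\left(-179 \right)} - -92837 = - \frac{1}{8 \left(-179\right)} - -92837 = \left(- \frac{1}{8}\right) \left(- \frac{1}{179}\right) + 92837 = \frac{1}{1432} + 92837 = \frac{132942585}{1432}$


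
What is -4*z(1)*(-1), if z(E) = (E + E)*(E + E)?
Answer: 16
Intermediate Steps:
z(E) = 4*E**2 (z(E) = (2*E)*(2*E) = 4*E**2)
-4*z(1)*(-1) = -16*1**2*(-1) = -16*(-1) = 16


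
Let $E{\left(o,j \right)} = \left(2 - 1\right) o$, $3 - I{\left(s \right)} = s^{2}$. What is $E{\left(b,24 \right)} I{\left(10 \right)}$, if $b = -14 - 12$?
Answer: $2522$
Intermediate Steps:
$b = -26$
$I{\left(s \right)} = 3 - s^{2}$
$E{\left(o,j \right)} = o$ ($E{\left(o,j \right)} = 1 o = o$)
$E{\left(b,24 \right)} I{\left(10 \right)} = - 26 \left(3 - 10^{2}\right) = - 26 \left(3 - 100\right) = \left(-26\right) \left(-97\right) = 2522$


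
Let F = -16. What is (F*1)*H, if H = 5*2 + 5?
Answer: -240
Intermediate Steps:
H = 15 (H = 10 + 5 = 15)
(F*1)*H = -16*1*15 = -16*15 = -240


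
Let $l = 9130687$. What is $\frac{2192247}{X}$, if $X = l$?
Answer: $\frac{2192247}{9130687} \approx 0.2401$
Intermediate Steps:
$X = 9130687$
$\frac{2192247}{X} = \frac{2192247}{9130687}$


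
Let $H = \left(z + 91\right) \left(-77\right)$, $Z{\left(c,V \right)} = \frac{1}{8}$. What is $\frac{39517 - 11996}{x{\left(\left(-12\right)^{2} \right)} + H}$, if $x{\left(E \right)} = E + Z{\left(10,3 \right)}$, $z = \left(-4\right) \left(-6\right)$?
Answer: $- \frac{7592}{2403} \approx -3.1594$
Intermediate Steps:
$Z{\left(c,V \right)} = \frac{1}{8}$
$z = 24$
$x{\left(E \right)} = \frac{1}{8} + E$ ($x{\left(E \right)} = E + \frac{1}{8} = \frac{1}{8} + E$)
$H = -8855$ ($H = \left(24 + 91\right) \left(-77\right) = 115 \left(-77\right) = -8855$)
$\frac{39517 - 11996}{x{\left(\left(-12\right)^{2} \right)} + H} = \frac{39517 - 11996}{\left(\frac{1}{8} + \left(-12\right)^{2}\right) - 8855} = \frac{27521}{\left(\frac{1}{8} + 144\right) - 8855} = \frac{27521}{\frac{1153}{8} - 8855} = \frac{27521}{- \frac{69687}{8}} = 27521 \left(- \frac{8}{69687}\right) = - \frac{7592}{2403}$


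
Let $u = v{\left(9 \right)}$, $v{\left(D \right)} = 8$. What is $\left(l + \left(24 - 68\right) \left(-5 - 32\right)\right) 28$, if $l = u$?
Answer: $45808$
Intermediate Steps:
$u = 8$
$l = 8$
$\left(l + \left(24 - 68\right) \left(-5 - 32\right)\right) 28 = \left(8 + \left(24 - 68\right) \left(-5 - 32\right)\right) 28 = \left(8 - -1628\right) 28 = \left(8 + 1628\right) 28 = 1636 \cdot 28 = 45808$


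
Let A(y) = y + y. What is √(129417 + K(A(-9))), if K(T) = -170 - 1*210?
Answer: √129037 ≈ 359.22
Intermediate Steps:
A(y) = 2*y
K(T) = -380 (K(T) = -170 - 210 = -380)
√(129417 + K(A(-9))) = √(129417 - 380) = √129037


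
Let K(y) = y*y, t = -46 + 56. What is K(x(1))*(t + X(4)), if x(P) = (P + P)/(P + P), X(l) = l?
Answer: 14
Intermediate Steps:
t = 10
x(P) = 1 (x(P) = (2*P)/((2*P)) = (2*P)*(1/(2*P)) = 1)
K(y) = y²
K(x(1))*(t + X(4)) = 1²*(10 + 4) = 1*14 = 14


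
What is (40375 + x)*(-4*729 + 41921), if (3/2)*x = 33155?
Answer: 7310902175/3 ≈ 2.4370e+9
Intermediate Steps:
x = 66310/3 (x = (⅔)*33155 = 66310/3 ≈ 22103.)
(40375 + x)*(-4*729 + 41921) = (40375 + 66310/3)*(-4*729 + 41921) = 187435*(-2916 + 41921)/3 = (187435/3)*39005 = 7310902175/3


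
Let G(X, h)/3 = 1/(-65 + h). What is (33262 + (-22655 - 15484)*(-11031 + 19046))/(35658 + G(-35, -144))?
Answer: -63881022007/7452519 ≈ -8571.7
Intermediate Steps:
G(X, h) = 3/(-65 + h)
(33262 + (-22655 - 15484)*(-11031 + 19046))/(35658 + G(-35, -144)) = (33262 + (-22655 - 15484)*(-11031 + 19046))/(35658 + 3/(-65 - 144)) = (33262 - 38139*8015)/(35658 + 3/(-209)) = (33262 - 305684085)/(35658 + 3*(-1/209)) = -305650823/(35658 - 3/209) = -305650823/7452519/209 = -305650823*209/7452519 = -63881022007/7452519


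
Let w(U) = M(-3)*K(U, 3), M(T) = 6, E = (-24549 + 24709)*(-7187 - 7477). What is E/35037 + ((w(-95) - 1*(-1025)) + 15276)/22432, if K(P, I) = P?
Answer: -17359896211/261983328 ≈ -66.263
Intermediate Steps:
E = -2346240 (E = 160*(-14664) = -2346240)
w(U) = 6*U
E/35037 + ((w(-95) - 1*(-1025)) + 15276)/22432 = -2346240/35037 + ((6*(-95) - 1*(-1025)) + 15276)/22432 = -2346240*1/35037 + ((-570 + 1025) + 15276)*(1/22432) = -782080/11679 + (455 + 15276)*(1/22432) = -782080/11679 + 15731*(1/22432) = -782080/11679 + 15731/22432 = -17359896211/261983328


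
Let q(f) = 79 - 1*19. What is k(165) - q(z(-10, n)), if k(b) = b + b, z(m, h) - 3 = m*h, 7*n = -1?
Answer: 270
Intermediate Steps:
n = -⅐ (n = (⅐)*(-1) = -⅐ ≈ -0.14286)
z(m, h) = 3 + h*m (z(m, h) = 3 + m*h = 3 + h*m)
k(b) = 2*b
q(f) = 60 (q(f) = 79 - 19 = 60)
k(165) - q(z(-10, n)) = 2*165 - 1*60 = 330 - 60 = 270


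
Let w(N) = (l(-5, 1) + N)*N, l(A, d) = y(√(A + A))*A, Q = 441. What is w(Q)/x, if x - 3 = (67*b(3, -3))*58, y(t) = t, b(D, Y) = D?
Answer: 64827/3887 - 735*I*√10/3887 ≈ 16.678 - 0.59796*I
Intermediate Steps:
l(A, d) = √2*A^(3/2) (l(A, d) = √(A + A)*A = √(2*A)*A = (√2*√A)*A = √2*A^(3/2))
w(N) = N*(N - 5*I*√10) (w(N) = (√2*(-5)^(3/2) + N)*N = (√2*(-5*I*√5) + N)*N = (-5*I*√10 + N)*N = (N - 5*I*√10)*N = N*(N - 5*I*√10))
x = 11661 (x = 3 + (67*3)*58 = 3 + 201*58 = 3 + 11658 = 11661)
w(Q)/x = (441*(441 - 5*I*√10))/11661 = (194481 - 2205*I*√10)*(1/11661) = 64827/3887 - 735*I*√10/3887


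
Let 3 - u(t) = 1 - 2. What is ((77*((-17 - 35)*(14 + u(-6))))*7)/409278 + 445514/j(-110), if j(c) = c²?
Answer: 14686215041/412688650 ≈ 35.587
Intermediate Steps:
u(t) = 4 (u(t) = 3 - (1 - 2) = 3 - 1*(-1) = 3 + 1 = 4)
((77*((-17 - 35)*(14 + u(-6))))*7)/409278 + 445514/j(-110) = ((77*((-17 - 35)*(14 + 4)))*7)/409278 + 445514/((-110)²) = ((77*(-52*18))*7)*(1/409278) + 445514/12100 = ((77*(-936))*7)*(1/409278) + 445514*(1/12100) = -72072*7*(1/409278) + 222757/6050 = -504504*1/409278 + 222757/6050 = -84084/68213 + 222757/6050 = 14686215041/412688650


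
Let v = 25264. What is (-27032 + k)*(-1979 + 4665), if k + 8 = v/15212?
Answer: -276192795544/3803 ≈ -7.2625e+7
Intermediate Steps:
k = -24108/3803 (k = -8 + 25264/15212 = -8 + 25264*(1/15212) = -8 + 6316/3803 = -24108/3803 ≈ -6.3392)
(-27032 + k)*(-1979 + 4665) = (-27032 - 24108/3803)*(-1979 + 4665) = -102826804/3803*2686 = -276192795544/3803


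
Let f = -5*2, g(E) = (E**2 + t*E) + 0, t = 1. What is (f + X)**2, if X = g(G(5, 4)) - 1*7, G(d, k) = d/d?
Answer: 225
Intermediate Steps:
G(d, k) = 1
g(E) = E + E**2 (g(E) = (E**2 + 1*E) + 0 = (E**2 + E) + 0 = (E + E**2) + 0 = E + E**2)
X = -5 (X = 1*(1 + 1) - 1*7 = 1*2 - 7 = 2 - 7 = -5)
f = -10
(f + X)**2 = (-10 - 5)**2 = (-15)**2 = 225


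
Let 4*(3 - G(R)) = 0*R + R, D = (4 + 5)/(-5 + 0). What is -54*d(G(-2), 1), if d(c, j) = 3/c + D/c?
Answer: -648/35 ≈ -18.514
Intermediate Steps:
D = -9/5 (D = 9/(-5) = 9*(-⅕) = -9/5 ≈ -1.8000)
G(R) = 3 - R/4 (G(R) = 3 - (0*R + R)/4 = 3 - (0 + R)/4 = 3 - R/4)
d(c, j) = 6/(5*c) (d(c, j) = 3/c - 9/(5*c) = 6/(5*c))
-54*d(G(-2), 1) = -324/(5*(3 - ¼*(-2))) = -324/(5*(3 + ½)) = -324/(5*7/2) = -324*2/(5*7) = -54*12/35 = -648/35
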